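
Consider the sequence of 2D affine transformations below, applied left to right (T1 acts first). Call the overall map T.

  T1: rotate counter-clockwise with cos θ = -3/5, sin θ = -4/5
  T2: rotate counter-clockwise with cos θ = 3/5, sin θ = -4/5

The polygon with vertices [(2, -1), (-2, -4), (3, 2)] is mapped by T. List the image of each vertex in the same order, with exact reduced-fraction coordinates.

image vertices: (-2, 1), (2, 4), (-3, -2)

T1 rotate counter-clockwise with cos θ = -3/5, sin θ = -4/5: (2, -1) → (-2, -1); (-2, -4) → (-2, 4); (3, 2) → (-1/5, -18/5)
T2 rotate counter-clockwise with cos θ = 3/5, sin θ = -4/5: (-2, -1) → (-2, 1); (-2, 4) → (2, 4); (-1/5, -18/5) → (-3, -2)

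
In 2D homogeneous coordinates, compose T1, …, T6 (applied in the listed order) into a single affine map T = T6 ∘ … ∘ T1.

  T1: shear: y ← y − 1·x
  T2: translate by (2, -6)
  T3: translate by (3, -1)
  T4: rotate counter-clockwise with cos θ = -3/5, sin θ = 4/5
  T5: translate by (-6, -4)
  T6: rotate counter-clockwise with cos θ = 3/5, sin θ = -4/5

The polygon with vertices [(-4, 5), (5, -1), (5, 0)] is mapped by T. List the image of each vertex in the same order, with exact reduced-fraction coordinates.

T1 shear: y ← y − 1·x: (-4, 5) → (-4, 9); (5, -1) → (5, -6); (5, 0) → (5, -5)
T2 translate by (2, -6): (-4, 9) → (-2, 3); (5, -6) → (7, -12); (5, -5) → (7, -11)
T3 translate by (3, -1): (-2, 3) → (1, 2); (7, -12) → (10, -13); (7, -11) → (10, -12)
T4 rotate counter-clockwise with cos θ = -3/5, sin θ = 4/5: (1, 2) → (-11/5, -2/5); (10, -13) → (22/5, 79/5); (10, -12) → (18/5, 76/5)
T5 translate by (-6, -4): (-11/5, -2/5) → (-41/5, -22/5); (22/5, 79/5) → (-8/5, 59/5); (18/5, 76/5) → (-12/5, 56/5)
T6 rotate counter-clockwise with cos θ = 3/5, sin θ = -4/5: (-41/5, -22/5) → (-211/25, 98/25); (-8/5, 59/5) → (212/25, 209/25); (-12/5, 56/5) → (188/25, 216/25)

image vertices: (-211/25, 98/25), (212/25, 209/25), (188/25, 216/25)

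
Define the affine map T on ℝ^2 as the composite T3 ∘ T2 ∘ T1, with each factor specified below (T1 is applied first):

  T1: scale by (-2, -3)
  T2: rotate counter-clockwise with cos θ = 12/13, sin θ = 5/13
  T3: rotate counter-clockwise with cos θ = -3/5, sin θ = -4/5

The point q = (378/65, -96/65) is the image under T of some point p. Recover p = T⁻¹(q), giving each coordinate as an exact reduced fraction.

T1 = [-2 0 0; 0 -3 0; 0 0 1]
T2·T1 = [-24/13 15/13 0; -10/13 -36/13 0; 0 0 1]
T3·…·T1 = [32/65 -189/65 0; 126/65 48/65 0; 0 0 1]
det M = 6; M⁻¹ = [8/65 63/130 0; -21/65 16/195 0; 0 0 1]
M⁻¹ · (378/65, -96/65)ᵀ = (0, -2)ᵀ

p = (0, -2)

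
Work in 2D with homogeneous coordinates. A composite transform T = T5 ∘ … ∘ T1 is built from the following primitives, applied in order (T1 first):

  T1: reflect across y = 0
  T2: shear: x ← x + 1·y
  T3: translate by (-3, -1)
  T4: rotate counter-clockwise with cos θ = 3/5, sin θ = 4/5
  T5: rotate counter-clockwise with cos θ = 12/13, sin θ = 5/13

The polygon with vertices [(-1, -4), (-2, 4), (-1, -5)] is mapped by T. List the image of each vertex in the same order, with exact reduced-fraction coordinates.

image vertices: (-189/65, 48/65), (171/65, -647/65), (-236/65, 127/65)

T1 reflect across y = 0: (-1, -4) → (-1, 4); (-2, 4) → (-2, -4); (-1, -5) → (-1, 5)
T2 shear: x ← x + 1·y: (-1, 4) → (3, 4); (-2, -4) → (-6, -4); (-1, 5) → (4, 5)
T3 translate by (-3, -1): (3, 4) → (0, 3); (-6, -4) → (-9, -5); (4, 5) → (1, 4)
T4 rotate counter-clockwise with cos θ = 3/5, sin θ = 4/5: (0, 3) → (-12/5, 9/5); (-9, -5) → (-7/5, -51/5); (1, 4) → (-13/5, 16/5)
T5 rotate counter-clockwise with cos θ = 12/13, sin θ = 5/13: (-12/5, 9/5) → (-189/65, 48/65); (-7/5, -51/5) → (171/65, -647/65); (-13/5, 16/5) → (-236/65, 127/65)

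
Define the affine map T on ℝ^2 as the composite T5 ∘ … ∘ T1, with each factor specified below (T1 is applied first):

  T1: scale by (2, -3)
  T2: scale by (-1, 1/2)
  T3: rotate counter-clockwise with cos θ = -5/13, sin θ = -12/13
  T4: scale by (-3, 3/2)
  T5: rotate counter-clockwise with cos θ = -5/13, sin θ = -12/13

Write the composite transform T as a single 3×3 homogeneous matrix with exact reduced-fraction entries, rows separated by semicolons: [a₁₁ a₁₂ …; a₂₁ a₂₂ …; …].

T1 = [2 0 0; 0 -3 0; 0 0 1]
T2·T1 = [-2 0 0; 0 -3/2 0; 0 0 1]
T3·…·T1 = [10/13 -18/13 0; 24/13 15/26 0; 0 0 1]
T4·…·T1 = [-30/13 54/13 0; 36/13 45/52 0; 0 0 1]
T5·…·T1 = [582/169 -135/169 0; 180/169 -2817/676 0; 0 0 1]

T = [582/169 -135/169 0; 180/169 -2817/676 0; 0 0 1]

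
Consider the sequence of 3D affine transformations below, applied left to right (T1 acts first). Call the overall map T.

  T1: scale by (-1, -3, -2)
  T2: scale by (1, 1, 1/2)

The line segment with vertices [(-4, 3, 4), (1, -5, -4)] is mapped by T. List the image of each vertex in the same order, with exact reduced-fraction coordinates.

image vertices: (4, -9, -4), (-1, 15, 4)

T1 scale by (-1, -3, -2): (-4, 3, 4) → (4, -9, -8); (1, -5, -4) → (-1, 15, 8)
T2 scale by (1, 1, 1/2): (4, -9, -8) → (4, -9, -4); (-1, 15, 8) → (-1, 15, 4)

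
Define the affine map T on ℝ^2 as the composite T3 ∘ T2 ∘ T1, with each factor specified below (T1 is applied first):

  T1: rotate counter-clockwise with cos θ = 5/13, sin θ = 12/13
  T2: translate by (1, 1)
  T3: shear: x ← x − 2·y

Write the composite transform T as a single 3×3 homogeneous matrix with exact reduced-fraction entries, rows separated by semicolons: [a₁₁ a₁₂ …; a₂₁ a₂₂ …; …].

T = [-19/13 -22/13 -1; 12/13 5/13 1; 0 0 1]

T1 = [5/13 -12/13 0; 12/13 5/13 0; 0 0 1]
T2·T1 = [5/13 -12/13 1; 12/13 5/13 1; 0 0 1]
T3·…·T1 = [-19/13 -22/13 -1; 12/13 5/13 1; 0 0 1]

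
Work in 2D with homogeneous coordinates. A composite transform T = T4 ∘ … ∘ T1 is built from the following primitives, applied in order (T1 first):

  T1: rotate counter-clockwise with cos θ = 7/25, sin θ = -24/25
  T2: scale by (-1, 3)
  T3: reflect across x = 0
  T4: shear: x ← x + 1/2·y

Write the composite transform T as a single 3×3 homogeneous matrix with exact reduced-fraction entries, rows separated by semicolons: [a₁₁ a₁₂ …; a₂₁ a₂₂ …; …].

T = [-29/25 69/50 0; -72/25 21/25 0; 0 0 1]

T1 = [7/25 24/25 0; -24/25 7/25 0; 0 0 1]
T2·T1 = [-7/25 -24/25 0; -72/25 21/25 0; 0 0 1]
T3·…·T1 = [7/25 24/25 0; -72/25 21/25 0; 0 0 1]
T4·…·T1 = [-29/25 69/50 0; -72/25 21/25 0; 0 0 1]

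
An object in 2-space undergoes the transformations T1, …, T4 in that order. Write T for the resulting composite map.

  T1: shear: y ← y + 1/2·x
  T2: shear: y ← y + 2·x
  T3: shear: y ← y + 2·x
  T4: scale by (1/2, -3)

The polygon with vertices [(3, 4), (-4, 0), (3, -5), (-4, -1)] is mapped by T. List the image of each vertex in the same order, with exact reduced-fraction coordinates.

image vertices: (3/2, -105/2), (-2, 54), (3/2, -51/2), (-2, 57)

T1 shear: y ← y + 1/2·x: (3, 4) → (3, 11/2); (-4, 0) → (-4, -2); (3, -5) → (3, -7/2); (-4, -1) → (-4, -3)
T2 shear: y ← y + 2·x: (3, 11/2) → (3, 23/2); (-4, -2) → (-4, -10); (3, -7/2) → (3, 5/2); (-4, -3) → (-4, -11)
T3 shear: y ← y + 2·x: (3, 23/2) → (3, 35/2); (-4, -10) → (-4, -18); (3, 5/2) → (3, 17/2); (-4, -11) → (-4, -19)
T4 scale by (1/2, -3): (3, 35/2) → (3/2, -105/2); (-4, -18) → (-2, 54); (3, 17/2) → (3/2, -51/2); (-4, -19) → (-2, 57)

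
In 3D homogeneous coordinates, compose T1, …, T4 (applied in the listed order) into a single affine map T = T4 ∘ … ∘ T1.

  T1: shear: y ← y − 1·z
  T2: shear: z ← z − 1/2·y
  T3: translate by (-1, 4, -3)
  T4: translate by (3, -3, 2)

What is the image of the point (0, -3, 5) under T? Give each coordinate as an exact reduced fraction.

T1 shear: y ← y − 1·z: (0, -3, 5) → (0, -8, 5)
T2 shear: z ← z − 1/2·y: (0, -8, 5) → (0, -8, 9)
T3 translate by (-1, 4, -3): (0, -8, 9) → (-1, -4, 6)
T4 translate by (3, -3, 2): (-1, -4, 6) → (2, -7, 8)

T(p) = (2, -7, 8)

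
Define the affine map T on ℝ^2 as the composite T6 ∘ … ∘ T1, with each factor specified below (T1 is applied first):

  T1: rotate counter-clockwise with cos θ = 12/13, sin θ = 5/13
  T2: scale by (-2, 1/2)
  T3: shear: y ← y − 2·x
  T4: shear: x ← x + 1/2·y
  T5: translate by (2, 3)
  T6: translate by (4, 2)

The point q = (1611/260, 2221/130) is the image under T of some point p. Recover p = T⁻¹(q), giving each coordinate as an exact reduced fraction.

T1 = [12/13 -5/13 0; 5/13 12/13 0; 0 0 1]
T2·T1 = [-24/13 10/13 0; 5/26 6/13 0; 0 0 1]
T3·…·T1 = [-24/13 10/13 0; 101/26 -14/13 0; 0 0 1]
T4·…·T1 = [5/52 3/13 0; 101/26 -14/13 0; 0 0 1]
T5·…·T1 = [5/52 3/13 2; 101/26 -14/13 3; 0 0 1]
T6·…·T1 = [5/52 3/13 6; 101/26 -14/13 5; 0 0 1]
det M = -1; M⁻¹ = [14/13 3/13 -99/13; 101/26 -5/52 -1187/52; 0 0 1]
M⁻¹ · (1611/260, 2221/130)ᵀ = (3, -2/5)ᵀ

p = (3, -2/5)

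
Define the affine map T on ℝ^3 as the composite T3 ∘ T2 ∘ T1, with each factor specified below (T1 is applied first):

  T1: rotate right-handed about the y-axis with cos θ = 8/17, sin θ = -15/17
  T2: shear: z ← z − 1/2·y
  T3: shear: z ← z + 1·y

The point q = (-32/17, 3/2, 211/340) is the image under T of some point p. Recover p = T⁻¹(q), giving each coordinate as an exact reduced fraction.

T1 = [8/17 0 -15/17 0; 0 1 0 0; 15/17 0 8/17 0; 0 0 0 1]
T2·T1 = [8/17 0 -15/17 0; 0 1 0 0; 15/17 -1/2 8/17 0; 0 0 0 1]
T3·…·T1 = [8/17 0 -15/17 0; 0 1 0 0; 15/17 1/2 8/17 0; 0 0 0 1]
det M = 1; M⁻¹ = [8/17 -15/34 15/17 0; 0 1 0 0; -15/17 -4/17 8/17 0; 0 0 0 1]
M⁻¹ · (-32/17, 3/2, 211/340)ᵀ = (-1, 3/2, 8/5)ᵀ

p = (-1, 3/2, 8/5)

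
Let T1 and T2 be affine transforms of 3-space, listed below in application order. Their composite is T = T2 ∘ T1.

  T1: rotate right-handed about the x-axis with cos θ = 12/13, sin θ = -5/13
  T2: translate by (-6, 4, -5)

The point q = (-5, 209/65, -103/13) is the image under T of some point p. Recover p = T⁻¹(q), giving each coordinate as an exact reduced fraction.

p = (1, 2/5, -3)

T1 = [1 0 0 0; 0 12/13 5/13 0; 0 -5/13 12/13 0; 0 0 0 1]
T2·T1 = [1 0 0 -6; 0 12/13 5/13 4; 0 -5/13 12/13 -5; 0 0 0 1]
det M = 1; M⁻¹ = [1 0 0 6; 0 12/13 -5/13 -73/13; 0 5/13 12/13 40/13; 0 0 0 1]
M⁻¹ · (-5, 209/65, -103/13)ᵀ = (1, 2/5, -3)ᵀ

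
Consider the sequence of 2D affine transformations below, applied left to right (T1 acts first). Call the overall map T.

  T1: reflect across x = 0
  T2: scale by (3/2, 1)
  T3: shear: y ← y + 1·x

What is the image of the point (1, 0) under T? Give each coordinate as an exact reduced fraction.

T1 reflect across x = 0: (1, 0) → (-1, 0)
T2 scale by (3/2, 1): (-1, 0) → (-3/2, 0)
T3 shear: y ← y + 1·x: (-3/2, 0) → (-3/2, -3/2)

T(p) = (-3/2, -3/2)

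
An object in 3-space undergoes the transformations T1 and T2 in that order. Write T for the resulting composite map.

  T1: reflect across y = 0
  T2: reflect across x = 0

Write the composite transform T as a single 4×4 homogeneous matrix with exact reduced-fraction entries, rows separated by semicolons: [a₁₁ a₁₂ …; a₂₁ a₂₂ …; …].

T1 = [1 0 0 0; 0 -1 0 0; 0 0 1 0; 0 0 0 1]
T2·T1 = [-1 0 0 0; 0 -1 0 0; 0 0 1 0; 0 0 0 1]

T = [-1 0 0 0; 0 -1 0 0; 0 0 1 0; 0 0 0 1]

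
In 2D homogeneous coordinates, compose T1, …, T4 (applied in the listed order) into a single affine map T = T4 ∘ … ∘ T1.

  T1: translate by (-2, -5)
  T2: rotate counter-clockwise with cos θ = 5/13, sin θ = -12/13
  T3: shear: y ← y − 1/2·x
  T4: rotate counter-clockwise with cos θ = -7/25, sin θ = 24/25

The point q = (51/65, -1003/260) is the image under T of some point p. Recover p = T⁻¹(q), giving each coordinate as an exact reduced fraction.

p = (2, 3/4)

T1 = [1 0 -2; 0 1 -5; 0 0 1]
T2·T1 = [5/13 12/13 -70/13; -12/13 5/13 -1/13; 0 0 1]
T3·…·T1 = [5/13 12/13 -70/13; -29/26 -1/13 34/13; 0 0 1]
T4·…·T1 = [313/325 -12/65 -326/325; 443/650 59/65 -1918/325; 0 0 1]
det M = 1; M⁻¹ = [59/65 12/65 2; -443/650 313/325 5; 0 0 1]
M⁻¹ · (51/65, -1003/260)ᵀ = (2, 3/4)ᵀ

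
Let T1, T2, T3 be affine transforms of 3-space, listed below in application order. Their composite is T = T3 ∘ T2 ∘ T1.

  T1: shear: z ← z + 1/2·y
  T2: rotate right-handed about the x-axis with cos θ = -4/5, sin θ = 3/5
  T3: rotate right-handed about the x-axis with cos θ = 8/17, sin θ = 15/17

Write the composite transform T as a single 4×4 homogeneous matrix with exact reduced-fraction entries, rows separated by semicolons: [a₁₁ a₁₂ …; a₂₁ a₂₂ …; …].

T = [1 0 0 0; 0 -59/85 36/85 0; 0 -149/170 -77/85 0; 0 0 0 1]

T1 = [1 0 0 0; 0 1 0 0; 0 1/2 1 0; 0 0 0 1]
T2·T1 = [1 0 0 0; 0 -11/10 -3/5 0; 0 1/5 -4/5 0; 0 0 0 1]
T3·…·T1 = [1 0 0 0; 0 -59/85 36/85 0; 0 -149/170 -77/85 0; 0 0 0 1]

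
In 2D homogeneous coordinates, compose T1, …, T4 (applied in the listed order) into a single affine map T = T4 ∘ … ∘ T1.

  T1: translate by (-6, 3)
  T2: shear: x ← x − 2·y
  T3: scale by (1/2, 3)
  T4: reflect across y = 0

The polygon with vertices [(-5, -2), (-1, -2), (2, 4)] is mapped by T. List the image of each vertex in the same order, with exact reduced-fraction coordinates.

T1 translate by (-6, 3): (-5, -2) → (-11, 1); (-1, -2) → (-7, 1); (2, 4) → (-4, 7)
T2 shear: x ← x − 2·y: (-11, 1) → (-13, 1); (-7, 1) → (-9, 1); (-4, 7) → (-18, 7)
T3 scale by (1/2, 3): (-13, 1) → (-13/2, 3); (-9, 1) → (-9/2, 3); (-18, 7) → (-9, 21)
T4 reflect across y = 0: (-13/2, 3) → (-13/2, -3); (-9/2, 3) → (-9/2, -3); (-9, 21) → (-9, -21)

image vertices: (-13/2, -3), (-9/2, -3), (-9, -21)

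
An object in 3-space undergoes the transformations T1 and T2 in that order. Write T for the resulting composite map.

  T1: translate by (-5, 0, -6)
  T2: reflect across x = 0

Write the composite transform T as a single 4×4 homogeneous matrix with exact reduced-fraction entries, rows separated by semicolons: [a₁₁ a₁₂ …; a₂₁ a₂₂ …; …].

T = [-1 0 0 5; 0 1 0 0; 0 0 1 -6; 0 0 0 1]

T1 = [1 0 0 -5; 0 1 0 0; 0 0 1 -6; 0 0 0 1]
T2·T1 = [-1 0 0 5; 0 1 0 0; 0 0 1 -6; 0 0 0 1]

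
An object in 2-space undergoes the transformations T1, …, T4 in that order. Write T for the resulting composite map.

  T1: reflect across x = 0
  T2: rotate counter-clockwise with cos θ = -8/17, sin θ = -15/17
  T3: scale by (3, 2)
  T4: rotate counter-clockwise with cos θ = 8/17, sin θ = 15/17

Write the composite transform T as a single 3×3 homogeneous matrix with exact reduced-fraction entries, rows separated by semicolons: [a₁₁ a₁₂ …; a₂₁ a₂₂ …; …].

T1 = [-1 0 0; 0 1 0; 0 0 1]
T2·T1 = [8/17 15/17 0; 15/17 -8/17 0; 0 0 1]
T3·…·T1 = [24/17 45/17 0; 30/17 -16/17 0; 0 0 1]
T4·…·T1 = [-258/289 600/289 0; 600/289 547/289 0; 0 0 1]

T = [-258/289 600/289 0; 600/289 547/289 0; 0 0 1]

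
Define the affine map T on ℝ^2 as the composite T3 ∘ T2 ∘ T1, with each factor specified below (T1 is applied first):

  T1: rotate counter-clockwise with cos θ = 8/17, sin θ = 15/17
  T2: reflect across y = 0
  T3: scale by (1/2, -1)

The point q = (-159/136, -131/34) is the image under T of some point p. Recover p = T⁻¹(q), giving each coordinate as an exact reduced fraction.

T1 = [8/17 -15/17 0; 15/17 8/17 0; 0 0 1]
T2·T1 = [8/17 -15/17 0; -15/17 -8/17 0; 0 0 1]
T3·…·T1 = [4/17 -15/34 0; 15/17 8/17 0; 0 0 1]
det M = 1/2; M⁻¹ = [16/17 15/17 0; -30/17 8/17 0; 0 0 1]
M⁻¹ · (-159/136, -131/34)ᵀ = (-9/2, 1/4)ᵀ

p = (-9/2, 1/4)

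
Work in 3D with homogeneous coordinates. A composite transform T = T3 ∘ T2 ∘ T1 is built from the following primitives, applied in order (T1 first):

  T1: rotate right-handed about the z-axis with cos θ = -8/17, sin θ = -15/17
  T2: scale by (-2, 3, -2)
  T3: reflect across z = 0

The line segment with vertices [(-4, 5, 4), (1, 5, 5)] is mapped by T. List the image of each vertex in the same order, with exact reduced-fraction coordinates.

T1 rotate right-handed about the z-axis with cos θ = -8/17, sin θ = -15/17: (-4, 5, 4) → (107/17, 20/17, 4); (1, 5, 5) → (67/17, -55/17, 5)
T2 scale by (-2, 3, -2): (107/17, 20/17, 4) → (-214/17, 60/17, -8); (67/17, -55/17, 5) → (-134/17, -165/17, -10)
T3 reflect across z = 0: (-214/17, 60/17, -8) → (-214/17, 60/17, 8); (-134/17, -165/17, -10) → (-134/17, -165/17, 10)

image vertices: (-214/17, 60/17, 8), (-134/17, -165/17, 10)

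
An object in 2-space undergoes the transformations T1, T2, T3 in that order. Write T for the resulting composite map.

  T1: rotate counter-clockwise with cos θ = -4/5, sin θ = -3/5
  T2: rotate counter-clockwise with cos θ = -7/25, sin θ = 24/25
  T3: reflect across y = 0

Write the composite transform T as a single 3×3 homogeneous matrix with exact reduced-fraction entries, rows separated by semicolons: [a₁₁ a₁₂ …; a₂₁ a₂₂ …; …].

T = [4/5 3/5 0; 3/5 -4/5 0; 0 0 1]

T1 = [-4/5 3/5 0; -3/5 -4/5 0; 0 0 1]
T2·T1 = [4/5 3/5 0; -3/5 4/5 0; 0 0 1]
T3·…·T1 = [4/5 3/5 0; 3/5 -4/5 0; 0 0 1]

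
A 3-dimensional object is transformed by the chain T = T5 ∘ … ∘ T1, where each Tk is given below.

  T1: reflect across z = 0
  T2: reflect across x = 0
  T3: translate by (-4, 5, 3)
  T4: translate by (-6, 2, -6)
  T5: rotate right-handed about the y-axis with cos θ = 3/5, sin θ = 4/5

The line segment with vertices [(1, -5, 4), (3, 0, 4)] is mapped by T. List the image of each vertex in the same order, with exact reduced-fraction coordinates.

T1 reflect across z = 0: (1, -5, 4) → (1, -5, -4); (3, 0, 4) → (3, 0, -4)
T2 reflect across x = 0: (1, -5, -4) → (-1, -5, -4); (3, 0, -4) → (-3, 0, -4)
T3 translate by (-4, 5, 3): (-1, -5, -4) → (-5, 0, -1); (-3, 0, -4) → (-7, 5, -1)
T4 translate by (-6, 2, -6): (-5, 0, -1) → (-11, 2, -7); (-7, 5, -1) → (-13, 7, -7)
T5 rotate right-handed about the y-axis with cos θ = 3/5, sin θ = 4/5: (-11, 2, -7) → (-61/5, 2, 23/5); (-13, 7, -7) → (-67/5, 7, 31/5)

image vertices: (-61/5, 2, 23/5), (-67/5, 7, 31/5)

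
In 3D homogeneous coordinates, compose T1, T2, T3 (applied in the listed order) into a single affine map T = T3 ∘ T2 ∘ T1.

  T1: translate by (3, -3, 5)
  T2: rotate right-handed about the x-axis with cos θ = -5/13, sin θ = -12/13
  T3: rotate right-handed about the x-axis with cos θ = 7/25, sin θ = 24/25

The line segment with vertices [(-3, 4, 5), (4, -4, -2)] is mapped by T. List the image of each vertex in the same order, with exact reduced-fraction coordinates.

image vertices: (0, 2293/325, 2326/325), (7, -1159/325, 2187/325)

T1 translate by (3, -3, 5): (-3, 4, 5) → (0, 1, 10); (4, -4, -2) → (7, -7, 3)
T2 rotate right-handed about the x-axis with cos θ = -5/13, sin θ = -12/13: (0, 1, 10) → (0, 115/13, -62/13); (7, -7, 3) → (7, 71/13, 69/13)
T3 rotate right-handed about the x-axis with cos θ = 7/25, sin θ = 24/25: (0, 115/13, -62/13) → (0, 2293/325, 2326/325); (7, 71/13, 69/13) → (7, -1159/325, 2187/325)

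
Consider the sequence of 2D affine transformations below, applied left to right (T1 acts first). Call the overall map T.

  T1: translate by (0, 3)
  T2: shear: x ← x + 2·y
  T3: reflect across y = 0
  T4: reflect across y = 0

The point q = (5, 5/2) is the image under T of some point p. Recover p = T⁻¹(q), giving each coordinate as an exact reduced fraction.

T1 = [1 0 0; 0 1 3; 0 0 1]
T2·T1 = [1 2 6; 0 1 3; 0 0 1]
T3·…·T1 = [1 2 6; 0 -1 -3; 0 0 1]
T4·…·T1 = [1 2 6; 0 1 3; 0 0 1]
det M = 1; M⁻¹ = [1 -2 0; 0 1 -3; 0 0 1]
M⁻¹ · (5, 5/2)ᵀ = (0, -1/2)ᵀ

p = (0, -1/2)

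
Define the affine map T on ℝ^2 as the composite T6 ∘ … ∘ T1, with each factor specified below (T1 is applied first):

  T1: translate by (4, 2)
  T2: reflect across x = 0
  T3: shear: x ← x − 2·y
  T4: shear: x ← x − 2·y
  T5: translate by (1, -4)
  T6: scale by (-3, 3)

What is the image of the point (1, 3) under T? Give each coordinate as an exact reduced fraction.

T1 translate by (4, 2): (1, 3) → (5, 5)
T2 reflect across x = 0: (5, 5) → (-5, 5)
T3 shear: x ← x − 2·y: (-5, 5) → (-15, 5)
T4 shear: x ← x − 2·y: (-15, 5) → (-25, 5)
T5 translate by (1, -4): (-25, 5) → (-24, 1)
T6 scale by (-3, 3): (-24, 1) → (72, 3)

T(p) = (72, 3)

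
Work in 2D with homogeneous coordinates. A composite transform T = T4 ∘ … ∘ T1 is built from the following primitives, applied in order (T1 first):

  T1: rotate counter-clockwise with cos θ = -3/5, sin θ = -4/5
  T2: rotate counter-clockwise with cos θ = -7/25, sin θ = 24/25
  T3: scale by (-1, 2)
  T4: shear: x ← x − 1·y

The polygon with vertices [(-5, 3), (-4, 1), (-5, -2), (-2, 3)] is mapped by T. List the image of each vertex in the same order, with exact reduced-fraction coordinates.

image vertices: (-689/125, 1142/125), (-162/125, 586/125), (701/125, -28/125), (-776/125, 878/125)

T1 rotate counter-clockwise with cos θ = -3/5, sin θ = -4/5: (-5, 3) → (27/5, 11/5); (-4, 1) → (16/5, 13/5); (-5, -2) → (7/5, 26/5); (-2, 3) → (18/5, -1/5)
T2 rotate counter-clockwise with cos θ = -7/25, sin θ = 24/25: (27/5, 11/5) → (-453/125, 571/125); (16/5, 13/5) → (-424/125, 293/125); (7/5, 26/5) → (-673/125, -14/125); (18/5, -1/5) → (-102/125, 439/125)
T3 scale by (-1, 2): (-453/125, 571/125) → (453/125, 1142/125); (-424/125, 293/125) → (424/125, 586/125); (-673/125, -14/125) → (673/125, -28/125); (-102/125, 439/125) → (102/125, 878/125)
T4 shear: x ← x − 1·y: (453/125, 1142/125) → (-689/125, 1142/125); (424/125, 586/125) → (-162/125, 586/125); (673/125, -28/125) → (701/125, -28/125); (102/125, 878/125) → (-776/125, 878/125)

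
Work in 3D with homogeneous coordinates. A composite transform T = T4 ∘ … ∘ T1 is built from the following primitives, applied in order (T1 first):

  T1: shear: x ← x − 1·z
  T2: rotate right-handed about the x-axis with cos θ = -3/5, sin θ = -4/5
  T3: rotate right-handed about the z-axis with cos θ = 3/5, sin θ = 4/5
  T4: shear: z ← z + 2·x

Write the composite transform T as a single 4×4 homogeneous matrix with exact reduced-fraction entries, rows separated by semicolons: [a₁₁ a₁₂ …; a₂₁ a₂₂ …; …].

T1 = [1 0 -1 0; 0 1 0 0; 0 0 1 0; 0 0 0 1]
T2·T1 = [1 0 -1 0; 0 -3/5 4/5 0; 0 -4/5 -3/5 0; 0 0 0 1]
T3·…·T1 = [3/5 12/25 -31/25 0; 4/5 -9/25 -8/25 0; 0 -4/5 -3/5 0; 0 0 0 1]
T4·…·T1 = [3/5 12/25 -31/25 0; 4/5 -9/25 -8/25 0; 6/5 4/25 -77/25 0; 0 0 0 1]

T = [3/5 12/25 -31/25 0; 4/5 -9/25 -8/25 0; 6/5 4/25 -77/25 0; 0 0 0 1]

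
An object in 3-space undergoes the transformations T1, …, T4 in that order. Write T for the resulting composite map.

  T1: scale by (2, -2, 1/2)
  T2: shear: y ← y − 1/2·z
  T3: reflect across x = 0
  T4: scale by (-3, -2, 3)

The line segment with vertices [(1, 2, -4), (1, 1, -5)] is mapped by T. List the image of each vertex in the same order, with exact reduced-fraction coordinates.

image vertices: (6, 6, -6), (6, 3/2, -15/2)

T1 scale by (2, -2, 1/2): (1, 2, -4) → (2, -4, -2); (1, 1, -5) → (2, -2, -5/2)
T2 shear: y ← y − 1/2·z: (2, -4, -2) → (2, -3, -2); (2, -2, -5/2) → (2, -3/4, -5/2)
T3 reflect across x = 0: (2, -3, -2) → (-2, -3, -2); (2, -3/4, -5/2) → (-2, -3/4, -5/2)
T4 scale by (-3, -2, 3): (-2, -3, -2) → (6, 6, -6); (-2, -3/4, -5/2) → (6, 3/2, -15/2)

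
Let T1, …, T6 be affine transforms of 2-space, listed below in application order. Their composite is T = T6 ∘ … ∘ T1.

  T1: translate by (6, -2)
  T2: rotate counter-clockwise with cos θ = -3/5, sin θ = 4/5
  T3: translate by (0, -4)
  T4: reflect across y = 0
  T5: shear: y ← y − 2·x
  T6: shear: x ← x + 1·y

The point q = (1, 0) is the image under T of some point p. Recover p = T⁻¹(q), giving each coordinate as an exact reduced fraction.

p = (-5, 0)

T1 = [1 0 6; 0 1 -2; 0 0 1]
T2·T1 = [-3/5 -4/5 -2; 4/5 -3/5 6; 0 0 1]
T3·…·T1 = [-3/5 -4/5 -2; 4/5 -3/5 2; 0 0 1]
T4·…·T1 = [-3/5 -4/5 -2; -4/5 3/5 -2; 0 0 1]
T5·…·T1 = [-3/5 -4/5 -2; 2/5 11/5 2; 0 0 1]
T6·…·T1 = [-1/5 7/5 0; 2/5 11/5 2; 0 0 1]
det M = -1; M⁻¹ = [-11/5 7/5 -14/5; 2/5 1/5 -2/5; 0 0 1]
M⁻¹ · (1, 0)ᵀ = (-5, 0)ᵀ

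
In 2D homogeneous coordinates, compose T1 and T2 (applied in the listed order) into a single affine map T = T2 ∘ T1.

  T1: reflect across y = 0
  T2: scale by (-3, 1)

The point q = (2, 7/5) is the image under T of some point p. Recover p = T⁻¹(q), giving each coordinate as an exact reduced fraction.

p = (-2/3, -7/5)

T1 = [1 0 0; 0 -1 0; 0 0 1]
T2·T1 = [-3 0 0; 0 -1 0; 0 0 1]
det M = 3; M⁻¹ = [-1/3 0 0; 0 -1 0; 0 0 1]
M⁻¹ · (2, 7/5)ᵀ = (-2/3, -7/5)ᵀ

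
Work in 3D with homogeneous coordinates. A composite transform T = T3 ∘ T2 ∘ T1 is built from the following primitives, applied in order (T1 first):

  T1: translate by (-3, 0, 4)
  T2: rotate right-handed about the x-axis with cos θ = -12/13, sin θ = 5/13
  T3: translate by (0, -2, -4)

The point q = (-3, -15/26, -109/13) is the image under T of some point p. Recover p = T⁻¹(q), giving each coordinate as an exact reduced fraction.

T1 = [1 0 0 -3; 0 1 0 0; 0 0 1 4; 0 0 0 1]
T2·T1 = [1 0 0 -3; 0 -12/13 -5/13 -20/13; 0 5/13 -12/13 -48/13; 0 0 0 1]
T3·…·T1 = [1 0 0 -3; 0 -12/13 -5/13 -46/13; 0 5/13 -12/13 -100/13; 0 0 0 1]
det M = 1; M⁻¹ = [1 0 0 3; 0 -12/13 5/13 -4/13; 0 -5/13 -12/13 -110/13; 0 0 0 1]
M⁻¹ · (-3, -15/26, -109/13)ᵀ = (0, -3, -1/2)ᵀ

p = (0, -3, -1/2)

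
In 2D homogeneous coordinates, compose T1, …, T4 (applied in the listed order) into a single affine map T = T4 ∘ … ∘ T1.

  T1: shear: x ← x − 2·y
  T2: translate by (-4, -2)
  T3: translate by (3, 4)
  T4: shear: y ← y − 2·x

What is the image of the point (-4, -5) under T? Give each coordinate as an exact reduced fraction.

T(p) = (5, -13)

T1 shear: x ← x − 2·y: (-4, -5) → (6, -5)
T2 translate by (-4, -2): (6, -5) → (2, -7)
T3 translate by (3, 4): (2, -7) → (5, -3)
T4 shear: y ← y − 2·x: (5, -3) → (5, -13)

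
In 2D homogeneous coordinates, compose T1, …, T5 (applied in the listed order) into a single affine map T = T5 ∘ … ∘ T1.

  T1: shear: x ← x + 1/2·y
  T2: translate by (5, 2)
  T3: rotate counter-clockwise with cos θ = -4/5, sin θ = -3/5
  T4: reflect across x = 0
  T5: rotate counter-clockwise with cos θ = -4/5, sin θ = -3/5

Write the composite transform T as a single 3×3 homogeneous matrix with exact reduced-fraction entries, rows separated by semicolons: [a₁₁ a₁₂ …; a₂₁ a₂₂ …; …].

T = [-1 -1/2 -5; 0 1 2; 0 0 1]

T1 = [1 1/2 0; 0 1 0; 0 0 1]
T2·T1 = [1 1/2 5; 0 1 2; 0 0 1]
T3·…·T1 = [-4/5 1/5 -14/5; -3/5 -11/10 -23/5; 0 0 1]
T4·…·T1 = [4/5 -1/5 14/5; -3/5 -11/10 -23/5; 0 0 1]
T5·…·T1 = [-1 -1/2 -5; 0 1 2; 0 0 1]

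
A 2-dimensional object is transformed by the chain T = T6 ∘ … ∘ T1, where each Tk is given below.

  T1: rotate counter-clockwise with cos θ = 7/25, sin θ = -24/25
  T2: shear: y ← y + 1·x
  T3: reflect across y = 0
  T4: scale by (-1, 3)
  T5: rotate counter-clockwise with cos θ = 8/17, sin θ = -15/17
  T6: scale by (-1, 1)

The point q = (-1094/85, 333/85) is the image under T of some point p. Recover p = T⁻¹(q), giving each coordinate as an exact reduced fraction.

p = (1, -3)

T1 = [7/25 24/25 0; -24/25 7/25 0; 0 0 1]
T2·T1 = [7/25 24/25 0; -17/25 31/25 0; 0 0 1]
T3·…·T1 = [7/25 24/25 0; 17/25 -31/25 0; 0 0 1]
T4·…·T1 = [-7/25 -24/25 0; 51/25 -93/25 0; 0 0 1]
T5·…·T1 = [709/425 -1587/425 0; 513/425 -384/425 0; 0 0 1]
T6·…·T1 = [-709/425 1587/425 0; 513/425 -384/425 0; 0 0 1]
det M = -3; M⁻¹ = [128/425 529/425 0; 171/425 709/1275 0; 0 0 1]
M⁻¹ · (-1094/85, 333/85)ᵀ = (1, -3)ᵀ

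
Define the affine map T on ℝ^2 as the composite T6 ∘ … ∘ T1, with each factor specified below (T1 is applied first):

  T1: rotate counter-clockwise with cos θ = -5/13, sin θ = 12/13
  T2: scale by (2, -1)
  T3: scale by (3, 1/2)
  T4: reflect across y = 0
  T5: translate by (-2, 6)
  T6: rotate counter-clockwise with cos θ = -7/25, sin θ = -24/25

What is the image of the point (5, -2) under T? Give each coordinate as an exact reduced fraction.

T1 rotate counter-clockwise with cos θ = -5/13, sin θ = 12/13: (5, -2) → (-1/13, 70/13)
T2 scale by (2, -1): (-1/13, 70/13) → (-2/13, -70/13)
T3 scale by (3, 1/2): (-2/13, -70/13) → (-6/13, -35/13)
T4 reflect across y = 0: (-6/13, -35/13) → (-6/13, 35/13)
T5 translate by (-2, 6): (-6/13, 35/13) → (-32/13, 113/13)
T6 rotate counter-clockwise with cos θ = -7/25, sin θ = -24/25: (-32/13, 113/13) → (2936/325, -23/325)

T(p) = (2936/325, -23/325)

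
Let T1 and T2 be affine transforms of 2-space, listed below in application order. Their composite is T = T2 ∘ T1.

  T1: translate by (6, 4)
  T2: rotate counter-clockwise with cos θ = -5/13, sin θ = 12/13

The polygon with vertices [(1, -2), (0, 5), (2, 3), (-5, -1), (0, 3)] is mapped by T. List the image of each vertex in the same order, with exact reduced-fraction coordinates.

image vertices: (-59/13, 74/13), (-138/13, 27/13), (-124/13, 61/13), (-41/13, -3/13), (-114/13, 37/13)

T1 translate by (6, 4): (1, -2) → (7, 2); (0, 5) → (6, 9); (2, 3) → (8, 7); (-5, -1) → (1, 3); (0, 3) → (6, 7)
T2 rotate counter-clockwise with cos θ = -5/13, sin θ = 12/13: (7, 2) → (-59/13, 74/13); (6, 9) → (-138/13, 27/13); (8, 7) → (-124/13, 61/13); (1, 3) → (-41/13, -3/13); (6, 7) → (-114/13, 37/13)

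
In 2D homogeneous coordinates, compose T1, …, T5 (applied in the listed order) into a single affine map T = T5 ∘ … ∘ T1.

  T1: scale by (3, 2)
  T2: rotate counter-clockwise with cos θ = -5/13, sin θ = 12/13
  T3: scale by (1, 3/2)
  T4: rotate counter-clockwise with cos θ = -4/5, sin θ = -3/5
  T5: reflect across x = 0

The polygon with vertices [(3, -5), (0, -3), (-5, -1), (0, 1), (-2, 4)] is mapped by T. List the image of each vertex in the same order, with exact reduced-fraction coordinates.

T1 scale by (3, 2): (3, -5) → (9, -10); (0, -3) → (0, -6); (-5, -1) → (-15, -2); (0, 1) → (0, 2); (-2, 4) → (-6, 8)
T2 rotate counter-clockwise with cos θ = -5/13, sin θ = 12/13: (9, -10) → (75/13, 158/13); (0, -6) → (72/13, 30/13); (-15, -2) → (99/13, -170/13); (0, 2) → (-24/13, -10/13); (-6, 8) → (-66/13, -112/13)
T3 scale by (1, 3/2): (75/13, 158/13) → (75/13, 237/13); (72/13, 30/13) → (72/13, 45/13); (99/13, -170/13) → (99/13, -255/13); (-24/13, -10/13) → (-24/13, -15/13); (-66/13, -112/13) → (-66/13, -168/13)
T4 rotate counter-clockwise with cos θ = -4/5, sin θ = -3/5: (75/13, 237/13) → (411/65, -1173/65); (72/13, 45/13) → (-153/65, -396/65); (99/13, -255/13) → (-1161/65, 723/65); (-24/13, -15/13) → (51/65, 132/65); (-66/13, -168/13) → (-48/13, 174/13)
T5 reflect across x = 0: (411/65, -1173/65) → (-411/65, -1173/65); (-153/65, -396/65) → (153/65, -396/65); (-1161/65, 723/65) → (1161/65, 723/65); (51/65, 132/65) → (-51/65, 132/65); (-48/13, 174/13) → (48/13, 174/13)

image vertices: (-411/65, -1173/65), (153/65, -396/65), (1161/65, 723/65), (-51/65, 132/65), (48/13, 174/13)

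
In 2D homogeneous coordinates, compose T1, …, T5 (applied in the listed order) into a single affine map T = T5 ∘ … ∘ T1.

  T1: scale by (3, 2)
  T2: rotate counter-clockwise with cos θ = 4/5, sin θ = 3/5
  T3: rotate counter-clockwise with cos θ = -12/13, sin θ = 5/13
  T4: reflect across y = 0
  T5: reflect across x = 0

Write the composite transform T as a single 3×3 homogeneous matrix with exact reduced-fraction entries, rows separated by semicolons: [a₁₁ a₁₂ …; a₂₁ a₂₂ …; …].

T1 = [3 0 0; 0 2 0; 0 0 1]
T2·T1 = [12/5 -6/5 0; 9/5 8/5 0; 0 0 1]
T3·…·T1 = [-189/65 32/65 0; -48/65 -126/65 0; 0 0 1]
T4·…·T1 = [-189/65 32/65 0; 48/65 126/65 0; 0 0 1]
T5·…·T1 = [189/65 -32/65 0; 48/65 126/65 0; 0 0 1]

T = [189/65 -32/65 0; 48/65 126/65 0; 0 0 1]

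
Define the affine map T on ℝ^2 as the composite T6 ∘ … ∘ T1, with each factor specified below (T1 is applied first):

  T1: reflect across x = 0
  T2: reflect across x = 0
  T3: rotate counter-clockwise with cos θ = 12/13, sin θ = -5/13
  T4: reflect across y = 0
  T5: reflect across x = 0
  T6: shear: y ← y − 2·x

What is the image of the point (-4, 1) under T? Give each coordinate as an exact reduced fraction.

T1 reflect across x = 0: (-4, 1) → (4, 1)
T2 reflect across x = 0: (4, 1) → (-4, 1)
T3 rotate counter-clockwise with cos θ = 12/13, sin θ = -5/13: (-4, 1) → (-43/13, 32/13)
T4 reflect across y = 0: (-43/13, 32/13) → (-43/13, -32/13)
T5 reflect across x = 0: (-43/13, -32/13) → (43/13, -32/13)
T6 shear: y ← y − 2·x: (43/13, -32/13) → (43/13, -118/13)

T(p) = (43/13, -118/13)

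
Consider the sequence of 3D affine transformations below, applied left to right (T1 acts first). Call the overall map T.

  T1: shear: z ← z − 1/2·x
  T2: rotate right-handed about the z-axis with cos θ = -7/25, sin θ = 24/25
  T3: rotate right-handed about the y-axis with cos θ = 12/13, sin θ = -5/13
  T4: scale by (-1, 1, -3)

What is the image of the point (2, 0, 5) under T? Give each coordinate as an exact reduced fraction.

T(p) = (668/325, 48/25, -678/65)

T1 shear: z ← z − 1/2·x: (2, 0, 5) → (2, 0, 4)
T2 rotate right-handed about the z-axis with cos θ = -7/25, sin θ = 24/25: (2, 0, 4) → (-14/25, 48/25, 4)
T3 rotate right-handed about the y-axis with cos θ = 12/13, sin θ = -5/13: (-14/25, 48/25, 4) → (-668/325, 48/25, 226/65)
T4 scale by (-1, 1, -3): (-668/325, 48/25, 226/65) → (668/325, 48/25, -678/65)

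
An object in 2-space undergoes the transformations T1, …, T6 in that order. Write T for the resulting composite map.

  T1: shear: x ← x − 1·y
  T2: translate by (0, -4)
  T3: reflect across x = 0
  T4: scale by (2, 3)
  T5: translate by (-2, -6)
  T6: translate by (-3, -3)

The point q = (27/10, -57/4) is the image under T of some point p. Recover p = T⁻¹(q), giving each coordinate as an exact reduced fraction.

T1 = [1 -1 0; 0 1 0; 0 0 1]
T2·T1 = [1 -1 0; 0 1 -4; 0 0 1]
T3·…·T1 = [-1 1 0; 0 1 -4; 0 0 1]
T4·…·T1 = [-2 2 0; 0 3 -12; 0 0 1]
T5·…·T1 = [-2 2 -2; 0 3 -18; 0 0 1]
T6·…·T1 = [-2 2 -5; 0 3 -21; 0 0 1]
det M = -6; M⁻¹ = [-1/2 1/3 9/2; 0 1/3 7; 0 0 1]
M⁻¹ · (27/10, -57/4)ᵀ = (-8/5, 9/4)ᵀ

p = (-8/5, 9/4)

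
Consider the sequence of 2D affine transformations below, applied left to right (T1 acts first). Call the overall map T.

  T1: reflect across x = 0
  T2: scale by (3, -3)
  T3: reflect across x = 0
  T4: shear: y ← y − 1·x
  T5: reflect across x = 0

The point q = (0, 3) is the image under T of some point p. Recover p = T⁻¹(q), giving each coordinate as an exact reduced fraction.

T1 = [-1 0 0; 0 1 0; 0 0 1]
T2·T1 = [-3 0 0; 0 -3 0; 0 0 1]
T3·…·T1 = [3 0 0; 0 -3 0; 0 0 1]
T4·…·T1 = [3 0 0; -3 -3 0; 0 0 1]
T5·…·T1 = [-3 0 0; -3 -3 0; 0 0 1]
det M = 9; M⁻¹ = [-1/3 0 0; 1/3 -1/3 0; 0 0 1]
M⁻¹ · (0, 3)ᵀ = (0, -1)ᵀ

p = (0, -1)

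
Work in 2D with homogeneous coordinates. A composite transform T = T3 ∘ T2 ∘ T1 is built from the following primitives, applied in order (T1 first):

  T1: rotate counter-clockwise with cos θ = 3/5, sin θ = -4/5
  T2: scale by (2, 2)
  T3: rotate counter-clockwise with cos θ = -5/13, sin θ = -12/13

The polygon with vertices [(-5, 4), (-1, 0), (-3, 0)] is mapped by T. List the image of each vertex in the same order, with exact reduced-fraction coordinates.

T1 rotate counter-clockwise with cos θ = 3/5, sin θ = -4/5: (-5, 4) → (1/5, 32/5); (-1, 0) → (-3/5, 4/5); (-3, 0) → (-9/5, 12/5)
T2 scale by (2, 2): (1/5, 32/5) → (2/5, 64/5); (-3/5, 4/5) → (-6/5, 8/5); (-9/5, 12/5) → (-18/5, 24/5)
T3 rotate counter-clockwise with cos θ = -5/13, sin θ = -12/13: (2/5, 64/5) → (758/65, -344/65); (-6/5, 8/5) → (126/65, 32/65); (-18/5, 24/5) → (378/65, 96/65)

image vertices: (758/65, -344/65), (126/65, 32/65), (378/65, 96/65)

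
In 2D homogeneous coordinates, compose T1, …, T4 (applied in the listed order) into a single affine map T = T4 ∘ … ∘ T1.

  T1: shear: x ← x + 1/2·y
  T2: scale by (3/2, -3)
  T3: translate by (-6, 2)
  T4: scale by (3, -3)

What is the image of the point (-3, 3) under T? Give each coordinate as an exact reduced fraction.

T1 shear: x ← x + 1/2·y: (-3, 3) → (-3/2, 3)
T2 scale by (3/2, -3): (-3/2, 3) → (-9/4, -9)
T3 translate by (-6, 2): (-9/4, -9) → (-33/4, -7)
T4 scale by (3, -3): (-33/4, -7) → (-99/4, 21)

T(p) = (-99/4, 21)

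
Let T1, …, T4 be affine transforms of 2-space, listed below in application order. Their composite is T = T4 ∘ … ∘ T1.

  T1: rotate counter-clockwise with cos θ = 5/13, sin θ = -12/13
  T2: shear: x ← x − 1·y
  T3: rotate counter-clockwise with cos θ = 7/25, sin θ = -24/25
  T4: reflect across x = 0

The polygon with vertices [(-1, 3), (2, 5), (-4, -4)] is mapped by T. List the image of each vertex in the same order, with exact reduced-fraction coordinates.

T1 rotate counter-clockwise with cos θ = 5/13, sin θ = -12/13: (-1, 3) → (31/13, 27/13); (2, 5) → (70/13, 1/13); (-4, -4) → (-68/13, 28/13)
T2 shear: x ← x − 1·y: (31/13, 27/13) → (4/13, 27/13); (70/13, 1/13) → (69/13, 1/13); (-68/13, 28/13) → (-96/13, 28/13)
T3 rotate counter-clockwise with cos θ = 7/25, sin θ = -24/25: (4/13, 27/13) → (52/25, 93/325); (69/13, 1/13) → (39/25, -1649/325); (-96/13, 28/13) → (0, 100/13)
T4 reflect across x = 0: (52/25, 93/325) → (-52/25, 93/325); (39/25, -1649/325) → (-39/25, -1649/325); (0, 100/13) → (0, 100/13)

image vertices: (-52/25, 93/325), (-39/25, -1649/325), (0, 100/13)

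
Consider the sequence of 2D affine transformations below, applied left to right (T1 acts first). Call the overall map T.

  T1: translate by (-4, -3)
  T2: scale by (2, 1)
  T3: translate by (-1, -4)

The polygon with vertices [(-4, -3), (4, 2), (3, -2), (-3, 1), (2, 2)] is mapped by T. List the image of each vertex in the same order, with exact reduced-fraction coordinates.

image vertices: (-17, -10), (-1, -5), (-3, -9), (-15, -6), (-5, -5)

T1 translate by (-4, -3): (-4, -3) → (-8, -6); (4, 2) → (0, -1); (3, -2) → (-1, -5); (-3, 1) → (-7, -2); (2, 2) → (-2, -1)
T2 scale by (2, 1): (-8, -6) → (-16, -6); (0, -1) → (0, -1); (-1, -5) → (-2, -5); (-7, -2) → (-14, -2); (-2, -1) → (-4, -1)
T3 translate by (-1, -4): (-16, -6) → (-17, -10); (0, -1) → (-1, -5); (-2, -5) → (-3, -9); (-14, -2) → (-15, -6); (-4, -1) → (-5, -5)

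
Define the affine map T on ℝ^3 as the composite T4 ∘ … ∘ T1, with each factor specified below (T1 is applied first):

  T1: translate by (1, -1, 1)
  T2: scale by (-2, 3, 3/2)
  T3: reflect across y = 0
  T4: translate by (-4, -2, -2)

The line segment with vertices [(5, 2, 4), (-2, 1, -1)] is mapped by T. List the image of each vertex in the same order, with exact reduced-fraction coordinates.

T1 translate by (1, -1, 1): (5, 2, 4) → (6, 1, 5); (-2, 1, -1) → (-1, 0, 0)
T2 scale by (-2, 3, 3/2): (6, 1, 5) → (-12, 3, 15/2); (-1, 0, 0) → (2, 0, 0)
T3 reflect across y = 0: (-12, 3, 15/2) → (-12, -3, 15/2); (2, 0, 0) → (2, 0, 0)
T4 translate by (-4, -2, -2): (-12, -3, 15/2) → (-16, -5, 11/2); (2, 0, 0) → (-2, -2, -2)

image vertices: (-16, -5, 11/2), (-2, -2, -2)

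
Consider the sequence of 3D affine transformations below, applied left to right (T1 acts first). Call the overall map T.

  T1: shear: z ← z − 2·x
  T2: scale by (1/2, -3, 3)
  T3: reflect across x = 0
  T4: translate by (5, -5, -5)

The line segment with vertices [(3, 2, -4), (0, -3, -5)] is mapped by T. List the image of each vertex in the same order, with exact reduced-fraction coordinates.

image vertices: (7/2, -11, -35), (5, 4, -20)

T1 shear: z ← z − 2·x: (3, 2, -4) → (3, 2, -10); (0, -3, -5) → (0, -3, -5)
T2 scale by (1/2, -3, 3): (3, 2, -10) → (3/2, -6, -30); (0, -3, -5) → (0, 9, -15)
T3 reflect across x = 0: (3/2, -6, -30) → (-3/2, -6, -30); (0, 9, -15) → (0, 9, -15)
T4 translate by (5, -5, -5): (-3/2, -6, -30) → (7/2, -11, -35); (0, 9, -15) → (5, 4, -20)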